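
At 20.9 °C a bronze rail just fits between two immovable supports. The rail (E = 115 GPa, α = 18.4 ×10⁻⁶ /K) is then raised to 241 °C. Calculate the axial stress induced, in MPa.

ΔT = 220.1 K. Constrained thermal stress σ = E·α·ΔT = 115.0×10³ MPa × 18.4×10⁻⁶ × 220.1 = 466 MPa (compressive).

466 MPa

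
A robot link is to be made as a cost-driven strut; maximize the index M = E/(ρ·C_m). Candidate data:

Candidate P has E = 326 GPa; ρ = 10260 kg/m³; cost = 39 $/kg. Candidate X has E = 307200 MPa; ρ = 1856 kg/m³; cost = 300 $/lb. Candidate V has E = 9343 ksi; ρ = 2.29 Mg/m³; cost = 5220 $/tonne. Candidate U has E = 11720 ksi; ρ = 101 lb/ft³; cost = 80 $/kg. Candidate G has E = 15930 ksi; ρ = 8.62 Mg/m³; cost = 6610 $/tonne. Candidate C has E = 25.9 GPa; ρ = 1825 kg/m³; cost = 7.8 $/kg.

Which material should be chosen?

Normalizing units and computing the index:
  candidate P: E = 326.0 GPa, ρ = 10260 kg/m³, cost = 39.00 $/kg
  candidate X: E = 307.2 GPa, ρ = 1856 kg/m³, cost = 661.4 $/kg
  candidate V: E = 64.42 GPa, ρ = 2290 kg/m³, cost = 5.220 $/kg
  candidate U: E = 80.81 GPa, ρ = 1618 kg/m³, cost = 80.00 $/kg
  candidate G: E = 109.8 GPa, ρ = 8620 kg/m³, cost = 6.610 $/kg
  candidate C: E = 25.90 GPa, ρ = 1825 kg/m³, cost = 7.800 $/kg
  candidate V: M = 5.39 MN·m per $
  candidate G: M = 1.93 MN·m per $
  candidate C: M = 1.82 MN·m per $
  candidate P: M = 0.815 MN·m per $
  candidate U: M = 0.624 MN·m per $
  candidate X: M = 0.250 MN·m per $
The maximum is for candidate V.

candidate V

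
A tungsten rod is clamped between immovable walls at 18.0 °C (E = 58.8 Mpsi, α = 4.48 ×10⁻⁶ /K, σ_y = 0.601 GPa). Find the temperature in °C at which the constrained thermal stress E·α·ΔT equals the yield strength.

349 °C

E = 58.8 Mpsi = 405.4 GPa.
σ_y = 0.601 GPa = 601.0 MPa.
E·α·ΔT = 601.0 MPa ⇒ ΔT = 601.0 / (405.4×10³ × 4.48×10⁻⁶) = 330.9 K.
T = 18.0 + 330.9 = 348.9 °C.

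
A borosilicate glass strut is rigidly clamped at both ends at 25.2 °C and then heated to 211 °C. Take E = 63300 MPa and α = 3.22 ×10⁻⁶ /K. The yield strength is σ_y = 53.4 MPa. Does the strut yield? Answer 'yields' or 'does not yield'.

does not yield

E = 63300 MPa = 63.30 GPa.
ΔT = 185.8 K. Constrained thermal stress σ = E·α·ΔT = 63.30×10³ MPa × 3.22×10⁻⁶ × 185.8 = 37.9 MPa (compressive).
Compare to σ_y = 53.4 MPa: σ < σ_y, so it does not yield.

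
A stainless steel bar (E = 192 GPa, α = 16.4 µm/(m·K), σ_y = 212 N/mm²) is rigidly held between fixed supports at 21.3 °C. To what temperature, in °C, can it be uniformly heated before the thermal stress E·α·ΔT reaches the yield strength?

σ_y = 212 N/mm² = 212.0 MPa.
E·α·ΔT = 212.0 MPa ⇒ ΔT = 212.0 / (192.0×10³ × 16.4×10⁻⁶) = 67.33 K.
T = 21.3 + 67.33 = 88.63 °C.

88.6 °C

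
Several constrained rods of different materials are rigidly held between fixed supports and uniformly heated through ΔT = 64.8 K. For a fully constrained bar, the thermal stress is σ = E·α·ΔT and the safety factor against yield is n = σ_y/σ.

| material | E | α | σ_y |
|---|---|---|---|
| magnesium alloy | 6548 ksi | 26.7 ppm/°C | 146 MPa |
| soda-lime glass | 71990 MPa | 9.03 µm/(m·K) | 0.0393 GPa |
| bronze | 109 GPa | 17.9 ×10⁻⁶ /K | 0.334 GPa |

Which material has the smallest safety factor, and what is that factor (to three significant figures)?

In consistent units (E in GPa, α in ×10⁻⁶/K, σ_y in MPa):
  magnesium alloy: E = 45.15, α = 26.7, σ_y = 146.0 → σ = 78.1 MPa, n = 1.87
  soda-lime glass: E = 71.99, α = 9.03, σ_y = 39.30 → σ = 42.1 MPa, n = 0.933
  bronze: E = 109.0, α = 17.9, σ_y = 334.0 → σ = 126 MPa, n = 2.64
Smallest n: soda-lime glass with n = 0.933.

soda-lime glass, n = 0.933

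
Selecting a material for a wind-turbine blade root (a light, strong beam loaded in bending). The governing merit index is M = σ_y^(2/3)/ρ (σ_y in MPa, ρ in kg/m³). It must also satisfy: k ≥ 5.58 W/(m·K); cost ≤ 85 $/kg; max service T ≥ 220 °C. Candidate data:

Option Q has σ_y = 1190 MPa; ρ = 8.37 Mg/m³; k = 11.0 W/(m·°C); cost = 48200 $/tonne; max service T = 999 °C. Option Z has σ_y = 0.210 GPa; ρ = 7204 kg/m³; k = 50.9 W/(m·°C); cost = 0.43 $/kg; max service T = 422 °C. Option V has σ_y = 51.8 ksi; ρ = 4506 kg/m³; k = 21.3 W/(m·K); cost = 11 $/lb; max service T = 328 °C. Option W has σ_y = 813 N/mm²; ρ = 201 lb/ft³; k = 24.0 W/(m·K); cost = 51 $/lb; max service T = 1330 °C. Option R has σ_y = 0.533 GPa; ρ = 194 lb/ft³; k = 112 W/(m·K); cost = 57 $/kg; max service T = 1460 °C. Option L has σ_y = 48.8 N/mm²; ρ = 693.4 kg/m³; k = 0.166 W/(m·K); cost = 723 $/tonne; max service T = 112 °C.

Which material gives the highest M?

Screen on constraints: k ≥ 5.58 W/(m·K); cost ≤ 85 $/kg; max service T ≥ 220 °C. Survivors: option Q, option Z, option V, option R.
Normalizing units and computing the index:
  option Q: σ_y = 1190 MPa, ρ = 8370 kg/m³
  option Z: σ_y = 210.0 MPa, ρ = 7204 kg/m³
  option V: σ_y = 357.1 MPa, ρ = 4506 kg/m³
  option R: σ_y = 533.0 MPa, ρ = 3108 kg/m³
  option R: M = 21.2×10⁻³
  option Q: M = 13.4×10⁻³
  option V: M = 11.2×10⁻³
  option Z: M = 4.90×10⁻³
Option R ranks first.

option R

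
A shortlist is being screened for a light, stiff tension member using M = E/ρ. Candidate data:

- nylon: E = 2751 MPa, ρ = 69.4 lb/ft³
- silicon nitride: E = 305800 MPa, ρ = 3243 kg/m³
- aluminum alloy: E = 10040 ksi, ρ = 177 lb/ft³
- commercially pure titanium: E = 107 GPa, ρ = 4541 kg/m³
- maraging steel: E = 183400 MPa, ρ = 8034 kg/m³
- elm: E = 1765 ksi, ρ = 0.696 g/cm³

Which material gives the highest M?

Putting every candidate on a common basis:
  nylon: E = 2.751 GPa, ρ = 1112 kg/m³
  silicon nitride: E = 305.8 GPa, ρ = 3243 kg/m³
  aluminum alloy: E = 69.22 GPa, ρ = 2835 kg/m³
  commercially pure titanium: E = 107.0 GPa, ρ = 4541 kg/m³
  maraging steel: E = 183.4 GPa, ρ = 8034 kg/m³
  elm: E = 12.17 GPa, ρ = 696.0 kg/m³
  silicon nitride: M = 94.3 MN·m/kg
  aluminum alloy: M = 24.4 MN·m/kg
  commercially pure titanium: M = 23.6 MN·m/kg
  maraging steel: M = 22.8 MN·m/kg
  elm: M = 17.5 MN·m/kg
  nylon: M = 2.47 MN·m/kg
Silicon nitride ranks first.

silicon nitride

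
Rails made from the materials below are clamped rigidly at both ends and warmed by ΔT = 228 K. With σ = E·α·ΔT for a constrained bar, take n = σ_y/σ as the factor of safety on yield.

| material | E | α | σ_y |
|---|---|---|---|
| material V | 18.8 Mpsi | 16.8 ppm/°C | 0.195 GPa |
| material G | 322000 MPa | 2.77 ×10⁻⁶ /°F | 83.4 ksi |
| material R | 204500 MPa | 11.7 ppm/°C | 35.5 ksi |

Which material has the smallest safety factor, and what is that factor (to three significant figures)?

material V, n = 0.393

In consistent units (E in GPa, α in ×10⁻⁶/K, σ_y in MPa):
  material V: E = 129.6, α = 16.8, σ_y = 195.0 → σ = 497 MPa, n = 0.393
  material G: E = 322.0, α = 4.99, σ_y = 575.0 → σ = 366 MPa, n = 1.57
  material R: E = 204.5, α = 11.7, σ_y = 244.8 → σ = 546 MPa, n = 0.449
Material V has the lowest safety factor, n = 0.393.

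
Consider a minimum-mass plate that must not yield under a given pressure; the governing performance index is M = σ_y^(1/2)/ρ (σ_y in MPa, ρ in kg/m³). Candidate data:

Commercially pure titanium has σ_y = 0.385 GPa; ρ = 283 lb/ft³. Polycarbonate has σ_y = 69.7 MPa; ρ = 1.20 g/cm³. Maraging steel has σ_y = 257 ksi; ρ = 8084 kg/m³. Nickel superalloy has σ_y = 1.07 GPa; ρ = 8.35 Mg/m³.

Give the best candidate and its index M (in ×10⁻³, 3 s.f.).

Putting every candidate on a common basis:
  commercially pure titanium: σ_y = 385.0 MPa, ρ = 4533 kg/m³
  polycarbonate: σ_y = 69.70 MPa, ρ = 1200 kg/m³
  maraging steel: σ_y = 1772 MPa, ρ = 8084 kg/m³
  nickel superalloy: σ_y = 1070 MPa, ρ = 8350 kg/m³
  polycarbonate: M = 6.96×10⁻³
  maraging steel: M = 5.21×10⁻³
  commercially pure titanium: M = 4.33×10⁻³
  nickel superalloy: M = 3.92×10⁻³
Polycarbonate ranks first.

polycarbonate, M = 6.96×10⁻³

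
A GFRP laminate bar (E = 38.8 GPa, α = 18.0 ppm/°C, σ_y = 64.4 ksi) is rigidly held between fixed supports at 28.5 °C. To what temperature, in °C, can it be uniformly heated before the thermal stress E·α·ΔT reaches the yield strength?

σ_y = 64.4 ksi = 444.0 MPa.
E·α·ΔT = 444.0 MPa ⇒ ΔT = 444.0 / (38.80×10³ × 18.0×10⁻⁶) = 635.8 K.
T = 28.5 + 635.8 = 664.3 °C.

664 °C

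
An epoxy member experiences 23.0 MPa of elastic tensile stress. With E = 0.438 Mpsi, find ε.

E = 0.438 Mpsi = 3.020 GPa = 3020 MPa.
ε = σ/E = 23.0 / 3020 = 7.62×10⁻³.

7.62×10⁻³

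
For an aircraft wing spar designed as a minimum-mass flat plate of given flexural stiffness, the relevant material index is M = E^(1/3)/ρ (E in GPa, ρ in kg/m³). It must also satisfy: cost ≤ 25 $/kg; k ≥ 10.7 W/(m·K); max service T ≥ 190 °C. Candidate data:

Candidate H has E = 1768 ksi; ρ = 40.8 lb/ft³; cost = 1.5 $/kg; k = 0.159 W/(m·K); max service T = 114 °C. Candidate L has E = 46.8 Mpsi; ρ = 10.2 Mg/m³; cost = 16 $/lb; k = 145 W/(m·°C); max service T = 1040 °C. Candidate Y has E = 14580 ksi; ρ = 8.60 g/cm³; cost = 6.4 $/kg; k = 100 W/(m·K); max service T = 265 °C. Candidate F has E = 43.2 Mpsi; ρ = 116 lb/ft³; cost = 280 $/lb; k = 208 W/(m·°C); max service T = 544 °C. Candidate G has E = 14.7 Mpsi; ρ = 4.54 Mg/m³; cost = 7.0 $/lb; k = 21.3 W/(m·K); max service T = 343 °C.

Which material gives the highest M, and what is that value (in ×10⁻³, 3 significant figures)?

Screen on constraints: cost ≤ 25 $/kg; k ≥ 10.7 W/(m·K); max service T ≥ 190 °C. Survivors: candidate Y, candidate G.
After converting to SI:
  candidate Y: E = 100.5 GPa, ρ = 8600 kg/m³
  candidate G: E = 101.4 GPa, ρ = 4540 kg/m³
  candidate G: M = 1.03×10⁻³
  candidate Y: M = 0.541×10⁻³
Highest index: candidate G.

candidate G, M = 1.03×10⁻³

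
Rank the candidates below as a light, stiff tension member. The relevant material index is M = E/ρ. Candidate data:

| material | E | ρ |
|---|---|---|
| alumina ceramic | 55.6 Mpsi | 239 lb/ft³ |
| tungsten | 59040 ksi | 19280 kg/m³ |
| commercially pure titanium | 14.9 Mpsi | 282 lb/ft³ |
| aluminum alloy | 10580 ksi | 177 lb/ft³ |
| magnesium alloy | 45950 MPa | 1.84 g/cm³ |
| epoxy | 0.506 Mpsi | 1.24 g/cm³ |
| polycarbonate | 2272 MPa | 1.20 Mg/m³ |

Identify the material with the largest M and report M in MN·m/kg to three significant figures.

Convert each candidate to consistent units, then evaluate M:
  alumina ceramic: E = 383.3 GPa, ρ = 3828 kg/m³
  tungsten: E = 407.1 GPa, ρ = 19280 kg/m³
  commercially pure titanium: E = 102.7 GPa, ρ = 4517 kg/m³
  aluminum alloy: E = 72.95 GPa, ρ = 2835 kg/m³
  magnesium alloy: E = 45.95 GPa, ρ = 1840 kg/m³
  epoxy: E = 3.489 GPa, ρ = 1240 kg/m³
  polycarbonate: E = 2.272 GPa, ρ = 1200 kg/m³
  alumina ceramic: M = 100 MN·m/kg
  aluminum alloy: M = 25.7 MN·m/kg
  magnesium alloy: M = 25.0 MN·m/kg
  commercially pure titanium: M = 22.7 MN·m/kg
  tungsten: M = 21.1 MN·m/kg
  epoxy: M = 2.81 MN·m/kg
  polycarbonate: M = 1.89 MN·m/kg
The maximum is for alumina ceramic.

alumina ceramic, M = 100 MN·m/kg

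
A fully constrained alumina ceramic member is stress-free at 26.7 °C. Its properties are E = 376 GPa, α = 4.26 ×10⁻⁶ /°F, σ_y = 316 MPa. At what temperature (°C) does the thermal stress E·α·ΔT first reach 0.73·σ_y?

α = 4.26×10⁻⁶/°F × 9/5 = 7.67×10⁻⁶/K.
E·α·ΔT = 230.7 MPa ⇒ ΔT = 230.7 / (376.0×10³ × 7.67×10⁻⁶) = 80.01 K.
T = 26.7 + 80.01 = 106.7 °C.

107 °C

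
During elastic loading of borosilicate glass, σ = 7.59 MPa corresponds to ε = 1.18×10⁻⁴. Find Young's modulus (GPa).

64.3 GPa

E = σ/ε = 7.59 MPa / 1.18×10⁻⁴ = 64320 MPa = 64.3 GPa.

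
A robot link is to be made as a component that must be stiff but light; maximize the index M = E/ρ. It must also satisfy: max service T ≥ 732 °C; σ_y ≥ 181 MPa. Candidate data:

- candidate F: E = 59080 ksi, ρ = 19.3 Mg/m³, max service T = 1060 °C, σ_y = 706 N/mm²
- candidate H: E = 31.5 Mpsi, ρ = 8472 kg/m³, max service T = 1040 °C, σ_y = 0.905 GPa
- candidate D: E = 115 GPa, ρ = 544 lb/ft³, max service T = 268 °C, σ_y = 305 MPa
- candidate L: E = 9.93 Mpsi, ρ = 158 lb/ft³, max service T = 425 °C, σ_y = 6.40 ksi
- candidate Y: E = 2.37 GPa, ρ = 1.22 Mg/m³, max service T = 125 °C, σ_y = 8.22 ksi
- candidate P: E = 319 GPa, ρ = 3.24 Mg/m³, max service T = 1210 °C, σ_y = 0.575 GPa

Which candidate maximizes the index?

Screen on constraints: max service T ≥ 732 °C; σ_y ≥ 181 MPa. Survivors: candidate F, candidate H, candidate P.
In SI units:
  candidate F: E = 407.3 GPa, ρ = 19300 kg/m³
  candidate H: E = 217.2 GPa, ρ = 8472 kg/m³
  candidate P: E = 319.0 GPa, ρ = 3240 kg/m³
  candidate P: M = 98.5 MN·m/kg
  candidate H: M = 25.6 MN·m/kg
  candidate F: M = 21.1 MN·m/kg
Candidate P ranks first.

candidate P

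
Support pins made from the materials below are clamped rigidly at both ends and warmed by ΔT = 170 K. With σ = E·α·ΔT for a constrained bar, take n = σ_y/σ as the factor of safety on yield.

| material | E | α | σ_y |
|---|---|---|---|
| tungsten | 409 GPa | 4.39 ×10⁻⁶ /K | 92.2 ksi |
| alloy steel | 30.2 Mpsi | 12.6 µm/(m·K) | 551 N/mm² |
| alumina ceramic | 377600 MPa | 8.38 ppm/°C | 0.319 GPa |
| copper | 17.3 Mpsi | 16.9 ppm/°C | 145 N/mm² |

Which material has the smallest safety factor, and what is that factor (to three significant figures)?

In consistent units (E in GPa, α in ×10⁻⁶/K, σ_y in MPa):
  tungsten: E = 409.0, α = 4.39, σ_y = 635.7 → σ = 305 MPa, n = 2.08
  alloy steel: E = 208.2, α = 12.6, σ_y = 551.0 → σ = 446 MPa, n = 1.24
  alumina ceramic: E = 377.6, α = 8.38, σ_y = 319.0 → σ = 538 MPa, n = 0.593
  copper: E = 119.3, α = 16.9, σ_y = 145.0 → σ = 343 MPa, n = 0.423
Copper has the lowest safety factor, n = 0.423.

copper, n = 0.423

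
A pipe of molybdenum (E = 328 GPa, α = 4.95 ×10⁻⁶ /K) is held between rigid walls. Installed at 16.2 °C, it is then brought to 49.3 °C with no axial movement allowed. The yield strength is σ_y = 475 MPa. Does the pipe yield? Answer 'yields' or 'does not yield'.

does not yield

ΔT = 33.10 K. Constrained thermal stress σ = E·α·ΔT = 328.0×10³ MPa × 4.95×10⁻⁶ × 33.10 = 53.7 MPa (compressive).
Compare to σ_y = 475 MPa: σ < σ_y, so it does not yield.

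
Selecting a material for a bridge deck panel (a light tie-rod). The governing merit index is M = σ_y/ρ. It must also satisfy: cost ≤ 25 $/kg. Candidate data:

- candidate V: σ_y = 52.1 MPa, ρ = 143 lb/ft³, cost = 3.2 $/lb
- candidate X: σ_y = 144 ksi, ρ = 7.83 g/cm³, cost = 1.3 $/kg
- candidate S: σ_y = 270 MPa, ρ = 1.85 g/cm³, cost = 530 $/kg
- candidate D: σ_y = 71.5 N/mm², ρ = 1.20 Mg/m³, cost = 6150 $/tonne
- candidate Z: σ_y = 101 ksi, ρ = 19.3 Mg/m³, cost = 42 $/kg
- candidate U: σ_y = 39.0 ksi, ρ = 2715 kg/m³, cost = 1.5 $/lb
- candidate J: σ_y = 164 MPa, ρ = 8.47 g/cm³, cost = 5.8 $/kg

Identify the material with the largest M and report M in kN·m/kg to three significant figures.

candidate X, M = 127 kN·m/kg

Screen on constraints: cost ≤ 25 $/kg. Survivors: candidate V, candidate X, candidate D, candidate U, candidate J.
Convert each candidate to consistent units, then evaluate M:
  candidate V: σ_y = 52.10 MPa, ρ = 2291 kg/m³
  candidate X: σ_y = 992.8 MPa, ρ = 7830 kg/m³
  candidate D: σ_y = 71.50 MPa, ρ = 1200 kg/m³
  candidate U: σ_y = 268.9 MPa, ρ = 2715 kg/m³
  candidate J: σ_y = 164.0 MPa, ρ = 8470 kg/m³
  candidate X: M = 127 kN·m/kg
  candidate U: M = 99.0 kN·m/kg
  candidate D: M = 59.6 kN·m/kg
  candidate V: M = 22.7 kN·m/kg
  candidate J: M = 19.4 kN·m/kg
Candidate X ranks first.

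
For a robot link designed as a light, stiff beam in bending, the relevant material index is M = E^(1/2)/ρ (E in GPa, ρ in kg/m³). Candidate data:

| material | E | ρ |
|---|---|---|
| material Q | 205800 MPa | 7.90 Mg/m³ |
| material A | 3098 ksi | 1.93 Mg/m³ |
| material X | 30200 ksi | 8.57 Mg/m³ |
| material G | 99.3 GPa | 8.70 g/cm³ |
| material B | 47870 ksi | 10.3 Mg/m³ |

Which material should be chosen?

Convert each candidate to consistent units, then evaluate M:
  material Q: E = 205.8 GPa, ρ = 7900 kg/m³
  material A: E = 21.36 GPa, ρ = 1930 kg/m³
  material X: E = 208.2 GPa, ρ = 8570 kg/m³
  material G: E = 99.30 GPa, ρ = 8700 kg/m³
  material B: E = 330.1 GPa, ρ = 10300 kg/m³
  material A: M = 2.39×10⁻³
  material Q: M = 1.82×10⁻³
  material B: M = 1.76×10⁻³
  material X: M = 1.68×10⁻³
  material G: M = 1.15×10⁻³
Highest index: material A.

material A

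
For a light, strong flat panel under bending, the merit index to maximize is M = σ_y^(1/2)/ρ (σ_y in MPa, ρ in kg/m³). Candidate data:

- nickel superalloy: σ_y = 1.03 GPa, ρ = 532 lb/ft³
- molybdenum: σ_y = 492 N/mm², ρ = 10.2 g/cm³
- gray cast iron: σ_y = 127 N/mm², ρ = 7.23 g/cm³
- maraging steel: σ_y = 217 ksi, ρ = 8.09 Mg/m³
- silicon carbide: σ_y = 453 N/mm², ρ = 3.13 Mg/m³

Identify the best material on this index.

In SI units:
  nickel superalloy: σ_y = 1030 MPa, ρ = 8522 kg/m³
  molybdenum: σ_y = 492.0 MPa, ρ = 10200 kg/m³
  gray cast iron: σ_y = 127.0 MPa, ρ = 7230 kg/m³
  maraging steel: σ_y = 1496 MPa, ρ = 8090 kg/m³
  silicon carbide: σ_y = 453.0 MPa, ρ = 3130 kg/m³
  silicon carbide: M = 6.80×10⁻³
  maraging steel: M = 4.78×10⁻³
  nickel superalloy: M = 3.77×10⁻³
  molybdenum: M = 2.17×10⁻³
  gray cast iron: M = 1.56×10⁻³
The maximum is for silicon carbide.

silicon carbide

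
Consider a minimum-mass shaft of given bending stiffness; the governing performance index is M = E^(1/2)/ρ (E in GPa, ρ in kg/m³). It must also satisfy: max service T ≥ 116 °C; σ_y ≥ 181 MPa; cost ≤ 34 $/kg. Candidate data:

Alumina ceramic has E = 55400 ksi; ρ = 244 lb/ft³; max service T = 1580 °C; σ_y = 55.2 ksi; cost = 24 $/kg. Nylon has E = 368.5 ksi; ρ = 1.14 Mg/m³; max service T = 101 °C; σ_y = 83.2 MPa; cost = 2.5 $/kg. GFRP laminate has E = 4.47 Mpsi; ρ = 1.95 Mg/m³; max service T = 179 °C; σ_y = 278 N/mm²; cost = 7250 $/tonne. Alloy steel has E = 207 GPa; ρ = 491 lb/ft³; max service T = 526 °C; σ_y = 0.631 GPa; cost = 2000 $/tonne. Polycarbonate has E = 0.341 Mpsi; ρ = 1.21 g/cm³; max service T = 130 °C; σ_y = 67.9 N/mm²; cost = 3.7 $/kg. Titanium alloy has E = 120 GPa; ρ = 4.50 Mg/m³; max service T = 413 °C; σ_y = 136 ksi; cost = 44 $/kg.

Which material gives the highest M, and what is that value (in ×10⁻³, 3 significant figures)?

Screen on constraints: max service T ≥ 116 °C; σ_y ≥ 181 MPa; cost ≤ 34 $/kg. Survivors: alumina ceramic, GFRP laminate, alloy steel.
Convert each candidate to consistent units, then evaluate M:
  alumina ceramic: E = 382.0 GPa, ρ = 3909 kg/m³
  GFRP laminate: E = 30.82 GPa, ρ = 1950 kg/m³
  alloy steel: E = 207.0 GPa, ρ = 7865 kg/m³
  alumina ceramic: M = 5.00×10⁻³
  GFRP laminate: M = 2.85×10⁻³
  alloy steel: M = 1.83×10⁻³
The maximum is for alumina ceramic.

alumina ceramic, M = 5.00×10⁻³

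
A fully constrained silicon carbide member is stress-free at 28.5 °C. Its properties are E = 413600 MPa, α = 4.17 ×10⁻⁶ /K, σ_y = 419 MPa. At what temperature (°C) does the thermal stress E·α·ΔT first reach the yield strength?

271 °C

E = 413600 MPa = 413.6 GPa.
E·α·ΔT = 419.0 MPa ⇒ ΔT = 419.0 / (413.6×10³ × 4.17×10⁻⁶) = 242.9 K.
T = 28.5 + 242.9 = 271.4 °C.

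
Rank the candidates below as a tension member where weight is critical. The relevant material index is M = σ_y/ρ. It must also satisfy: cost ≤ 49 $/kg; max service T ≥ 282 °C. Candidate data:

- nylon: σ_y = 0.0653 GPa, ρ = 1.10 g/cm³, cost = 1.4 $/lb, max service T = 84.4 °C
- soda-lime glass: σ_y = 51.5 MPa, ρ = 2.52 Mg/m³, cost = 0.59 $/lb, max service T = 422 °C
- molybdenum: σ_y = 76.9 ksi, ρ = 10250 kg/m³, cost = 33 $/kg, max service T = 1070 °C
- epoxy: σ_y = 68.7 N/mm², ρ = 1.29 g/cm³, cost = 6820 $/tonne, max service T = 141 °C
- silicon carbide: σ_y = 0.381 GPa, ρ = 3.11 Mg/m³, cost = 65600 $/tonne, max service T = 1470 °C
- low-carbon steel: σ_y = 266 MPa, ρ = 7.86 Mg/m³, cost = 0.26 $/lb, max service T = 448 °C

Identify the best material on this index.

molybdenum

Screen on constraints: cost ≤ 49 $/kg; max service T ≥ 282 °C. Survivors: soda-lime glass, molybdenum, low-carbon steel.
In SI units:
  soda-lime glass: σ_y = 51.50 MPa, ρ = 2520 kg/m³
  molybdenum: σ_y = 530.2 MPa, ρ = 10250 kg/m³
  low-carbon steel: σ_y = 266.0 MPa, ρ = 7860 kg/m³
  molybdenum: M = 51.7 kN·m/kg
  low-carbon steel: M = 33.8 kN·m/kg
  soda-lime glass: M = 20.4 kN·m/kg
Highest index: molybdenum.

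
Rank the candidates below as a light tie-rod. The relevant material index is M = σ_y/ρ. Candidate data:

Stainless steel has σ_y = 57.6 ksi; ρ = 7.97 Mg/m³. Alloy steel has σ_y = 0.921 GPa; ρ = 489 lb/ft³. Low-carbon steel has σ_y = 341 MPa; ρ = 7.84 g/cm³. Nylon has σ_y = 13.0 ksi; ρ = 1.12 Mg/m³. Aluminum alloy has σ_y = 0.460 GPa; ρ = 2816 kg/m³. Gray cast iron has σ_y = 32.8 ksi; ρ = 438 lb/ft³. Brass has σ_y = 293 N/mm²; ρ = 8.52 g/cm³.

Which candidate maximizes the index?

aluminum alloy

Putting every candidate on a common basis:
  stainless steel: σ_y = 397.1 MPa, ρ = 7970 kg/m³
  alloy steel: σ_y = 921.0 MPa, ρ = 7833 kg/m³
  low-carbon steel: σ_y = 341.0 MPa, ρ = 7840 kg/m³
  nylon: σ_y = 89.63 MPa, ρ = 1120 kg/m³
  aluminum alloy: σ_y = 460.0 MPa, ρ = 2816 kg/m³
  gray cast iron: σ_y = 226.1 MPa, ρ = 7016 kg/m³
  brass: σ_y = 293.0 MPa, ρ = 8520 kg/m³
  aluminum alloy: M = 163 kN·m/kg
  alloy steel: M = 118 kN·m/kg
  nylon: M = 80.0 kN·m/kg
  stainless steel: M = 49.8 kN·m/kg
  low-carbon steel: M = 43.5 kN·m/kg
  brass: M = 34.4 kN·m/kg
  gray cast iron: M = 32.2 kN·m/kg
The maximum is for aluminum alloy.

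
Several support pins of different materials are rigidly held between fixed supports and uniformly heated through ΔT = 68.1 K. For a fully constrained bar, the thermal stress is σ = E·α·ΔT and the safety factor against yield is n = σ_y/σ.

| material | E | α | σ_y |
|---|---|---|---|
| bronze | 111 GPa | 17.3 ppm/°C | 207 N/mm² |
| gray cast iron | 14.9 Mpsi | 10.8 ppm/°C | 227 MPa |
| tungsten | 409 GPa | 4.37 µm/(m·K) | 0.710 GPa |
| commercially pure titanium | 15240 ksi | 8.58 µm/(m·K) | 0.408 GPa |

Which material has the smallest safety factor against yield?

Converting E to GPa, α to ×10⁻⁶/K, σ_y to MPa, then σ and n for each:
  bronze: E = 111.0, α = 17.3, σ_y = 207.0 → σ = 131 MPa, n = 1.58
  gray cast iron: E = 102.7, α = 10.8, σ_y = 227.0 → σ = 75.6 MPa, n = 3.00
  tungsten: E = 409.0, α = 4.37, σ_y = 710.0 → σ = 122 MPa, n = 5.83
  commercially pure titanium: E = 105.1, α = 8.58, σ_y = 408.0 → σ = 61.4 MPa, n = 6.65
Smallest n: bronze with n = 1.58.

bronze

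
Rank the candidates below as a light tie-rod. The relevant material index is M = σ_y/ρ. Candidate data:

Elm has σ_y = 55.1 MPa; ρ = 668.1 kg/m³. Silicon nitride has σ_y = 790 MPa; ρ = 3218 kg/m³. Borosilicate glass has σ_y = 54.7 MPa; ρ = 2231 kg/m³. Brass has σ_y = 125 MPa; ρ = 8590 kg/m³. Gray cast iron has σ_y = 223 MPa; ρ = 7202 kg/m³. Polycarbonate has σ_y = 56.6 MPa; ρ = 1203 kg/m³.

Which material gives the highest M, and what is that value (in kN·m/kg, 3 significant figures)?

silicon nitride, M = 245 kN·m/kg

Per-candidate index values:
  silicon nitride: M = 245 kN·m/kg
  elm: M = 82.5 kN·m/kg
  polycarbonate: M = 47.0 kN·m/kg
  gray cast iron: M = 31.0 kN·m/kg
  borosilicate glass: M = 24.5 kN·m/kg
  brass: M = 14.6 kN·m/kg
Silicon nitride has the largest M.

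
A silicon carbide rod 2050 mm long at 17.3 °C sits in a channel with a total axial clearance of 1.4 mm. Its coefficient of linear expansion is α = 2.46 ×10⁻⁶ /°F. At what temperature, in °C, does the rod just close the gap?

α = 2.46×10⁻⁶/°F × 9/5 = 4.43×10⁻⁶/K.
α·L₀·ΔT = 1.4 mm ⇒ ΔT = 1.4 / (4.43×10⁻⁶ × 2050.0) = 154.2 K.
T = 17.3 + 154.2 = 171.5 °C.

172 °C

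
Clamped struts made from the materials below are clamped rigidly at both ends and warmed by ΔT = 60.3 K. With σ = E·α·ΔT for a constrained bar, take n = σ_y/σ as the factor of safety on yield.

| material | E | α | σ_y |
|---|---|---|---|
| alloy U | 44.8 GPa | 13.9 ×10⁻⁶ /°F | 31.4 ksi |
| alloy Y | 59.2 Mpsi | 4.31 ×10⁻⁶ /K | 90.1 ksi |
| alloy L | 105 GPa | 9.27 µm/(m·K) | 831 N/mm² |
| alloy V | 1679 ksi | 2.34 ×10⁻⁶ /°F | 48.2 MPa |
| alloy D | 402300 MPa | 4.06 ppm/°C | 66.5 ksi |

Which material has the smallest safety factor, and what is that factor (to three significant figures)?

alloy U, n = 3.20

Converting E to GPa, α to ×10⁻⁶/K, σ_y to MPa, then σ and n for each:
  alloy U: E = 44.80, α = 25.0, σ_y = 216.5 → σ = 67.6 MPa, n = 3.20
  alloy Y: E = 408.2, α = 4.31, σ_y = 621.2 → σ = 106 MPa, n = 5.86
  alloy L: E = 105.0, α = 9.27, σ_y = 831.0 → σ = 58.7 MPa, n = 14.2
  alloy V: E = 11.58, α = 4.21, σ_y = 48.20 → σ = 2.94 MPa, n = 16.4
  alloy D: E = 402.3, α = 4.06, σ_y = 458.5 → σ = 98.5 MPa, n = 4.66
Smallest n: alloy U with n = 3.20.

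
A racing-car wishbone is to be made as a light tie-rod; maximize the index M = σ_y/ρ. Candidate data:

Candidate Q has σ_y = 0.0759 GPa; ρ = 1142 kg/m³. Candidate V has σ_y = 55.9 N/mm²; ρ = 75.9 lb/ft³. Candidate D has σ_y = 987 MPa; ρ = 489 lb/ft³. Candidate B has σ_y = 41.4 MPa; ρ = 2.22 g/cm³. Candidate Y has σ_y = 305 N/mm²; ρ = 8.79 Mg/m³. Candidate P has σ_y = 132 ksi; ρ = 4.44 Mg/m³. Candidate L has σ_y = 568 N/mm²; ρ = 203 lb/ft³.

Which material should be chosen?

candidate P

In SI units:
  candidate Q: σ_y = 75.90 MPa, ρ = 1142 kg/m³
  candidate V: σ_y = 55.90 MPa, ρ = 1216 kg/m³
  candidate D: σ_y = 987.0 MPa, ρ = 7833 kg/m³
  candidate B: σ_y = 41.40 MPa, ρ = 2220 kg/m³
  candidate Y: σ_y = 305.0 MPa, ρ = 8790 kg/m³
  candidate P: σ_y = 910.1 MPa, ρ = 4440 kg/m³
  candidate L: σ_y = 568.0 MPa, ρ = 3252 kg/m³
  candidate P: M = 205 kN·m/kg
  candidate L: M = 175 kN·m/kg
  candidate D: M = 126 kN·m/kg
  candidate Q: M = 66.5 kN·m/kg
  candidate V: M = 46.0 kN·m/kg
  candidate Y: M = 34.7 kN·m/kg
  candidate B: M = 18.6 kN·m/kg
The maximum is for candidate P.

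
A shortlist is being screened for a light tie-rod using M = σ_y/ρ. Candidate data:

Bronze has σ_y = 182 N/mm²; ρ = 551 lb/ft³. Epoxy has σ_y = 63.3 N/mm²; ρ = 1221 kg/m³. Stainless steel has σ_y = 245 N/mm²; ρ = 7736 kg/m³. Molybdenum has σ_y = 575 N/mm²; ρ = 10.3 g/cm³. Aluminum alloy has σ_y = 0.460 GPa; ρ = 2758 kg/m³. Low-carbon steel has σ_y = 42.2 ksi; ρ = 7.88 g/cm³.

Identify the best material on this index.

After converting to SI:
  bronze: σ_y = 182.0 MPa, ρ = 8826 kg/m³
  epoxy: σ_y = 63.30 MPa, ρ = 1221 kg/m³
  stainless steel: σ_y = 245.0 MPa, ρ = 7736 kg/m³
  molybdenum: σ_y = 575.0 MPa, ρ = 10300 kg/m³
  aluminum alloy: σ_y = 460.0 MPa, ρ = 2758 kg/m³
  low-carbon steel: σ_y = 291.0 MPa, ρ = 7880 kg/m³
  aluminum alloy: M = 167 kN·m/kg
  molybdenum: M = 55.8 kN·m/kg
  epoxy: M = 51.8 kN·m/kg
  low-carbon steel: M = 36.9 kN·m/kg
  stainless steel: M = 31.7 kN·m/kg
  bronze: M = 20.6 kN·m/kg
Highest index: aluminum alloy.

aluminum alloy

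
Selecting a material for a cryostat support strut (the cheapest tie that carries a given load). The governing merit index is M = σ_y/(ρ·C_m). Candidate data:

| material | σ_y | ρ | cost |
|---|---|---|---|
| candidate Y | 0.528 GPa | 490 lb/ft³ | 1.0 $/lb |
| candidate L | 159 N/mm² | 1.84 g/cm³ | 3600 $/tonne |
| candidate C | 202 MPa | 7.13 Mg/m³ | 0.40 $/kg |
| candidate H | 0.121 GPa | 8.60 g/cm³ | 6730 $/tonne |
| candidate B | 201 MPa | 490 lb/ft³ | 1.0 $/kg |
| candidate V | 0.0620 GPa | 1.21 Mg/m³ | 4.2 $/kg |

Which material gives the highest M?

candidate C

In SI units:
  candidate Y: σ_y = 528.0 MPa, ρ = 7849 kg/m³, cost = 2.205 $/kg
  candidate L: σ_y = 159.0 MPa, ρ = 1840 kg/m³, cost = 3.600 $/kg
  candidate C: σ_y = 202.0 MPa, ρ = 7130 kg/m³, cost = 0.4000 $/kg
  candidate H: σ_y = 121.0 MPa, ρ = 8600 kg/m³, cost = 6.730 $/kg
  candidate B: σ_y = 201.0 MPa, ρ = 7849 kg/m³, cost = 1.000 $/kg
  candidate V: σ_y = 62.00 MPa, ρ = 1210 kg/m³, cost = 4.200 $/kg
  candidate C: M = 70.8 kN·m per $
  candidate Y: M = 30.5 kN·m per $
  candidate B: M = 25.6 kN·m per $
  candidate L: M = 24.0 kN·m per $
  candidate V: M = 12.2 kN·m per $
  candidate H: M = 2.09 kN·m per $
Candidate C has the largest M.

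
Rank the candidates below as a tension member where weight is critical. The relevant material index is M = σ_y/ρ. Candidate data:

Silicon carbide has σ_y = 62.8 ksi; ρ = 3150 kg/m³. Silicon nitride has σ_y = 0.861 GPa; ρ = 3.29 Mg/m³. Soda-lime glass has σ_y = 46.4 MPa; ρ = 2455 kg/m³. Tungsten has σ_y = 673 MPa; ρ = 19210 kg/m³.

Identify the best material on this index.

silicon nitride

Putting every candidate on a common basis:
  silicon carbide: σ_y = 433.0 MPa, ρ = 3150 kg/m³
  silicon nitride: σ_y = 861.0 MPa, ρ = 3290 kg/m³
  soda-lime glass: σ_y = 46.40 MPa, ρ = 2455 kg/m³
  tungsten: σ_y = 673.0 MPa, ρ = 19210 kg/m³
  silicon nitride: M = 262 kN·m/kg
  silicon carbide: M = 137 kN·m/kg
  tungsten: M = 35.0 kN·m/kg
  soda-lime glass: M = 18.9 kN·m/kg
The maximum is for silicon nitride.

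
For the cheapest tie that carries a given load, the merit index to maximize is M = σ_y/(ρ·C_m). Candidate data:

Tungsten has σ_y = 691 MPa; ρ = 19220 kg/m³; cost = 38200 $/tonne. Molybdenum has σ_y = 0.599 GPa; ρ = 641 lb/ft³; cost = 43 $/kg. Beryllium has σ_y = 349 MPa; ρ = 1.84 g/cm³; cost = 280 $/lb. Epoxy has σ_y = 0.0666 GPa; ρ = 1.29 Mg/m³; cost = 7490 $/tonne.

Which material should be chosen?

Normalizing units and computing the index:
  tungsten: σ_y = 691.0 MPa, ρ = 19220 kg/m³, cost = 38.20 $/kg
  molybdenum: σ_y = 599.0 MPa, ρ = 10270 kg/m³, cost = 43.00 $/kg
  beryllium: σ_y = 349.0 MPa, ρ = 1840 kg/m³, cost = 617.3 $/kg
  epoxy: σ_y = 66.60 MPa, ρ = 1290 kg/m³, cost = 7.490 $/kg
  epoxy: M = 6.89 kN·m per $
  molybdenum: M = 1.36 kN·m per $
  tungsten: M = 0.941 kN·m per $
  beryllium: M = 0.307 kN·m per $
Highest index: epoxy.

epoxy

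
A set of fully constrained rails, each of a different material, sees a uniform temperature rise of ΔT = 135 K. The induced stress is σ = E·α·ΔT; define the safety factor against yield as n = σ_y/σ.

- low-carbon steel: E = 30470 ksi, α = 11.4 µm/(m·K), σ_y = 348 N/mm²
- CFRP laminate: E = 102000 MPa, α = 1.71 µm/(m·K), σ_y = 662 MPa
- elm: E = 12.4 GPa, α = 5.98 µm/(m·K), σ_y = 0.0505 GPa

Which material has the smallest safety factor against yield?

low-carbon steel

Converting E to GPa, α to ×10⁻⁶/K, σ_y to MPa, then σ and n for each:
  low-carbon steel: E = 210.1, α = 11.4, σ_y = 348.0 → σ = 323 MPa, n = 1.08
  CFRP laminate: E = 102.0, α = 1.71, σ_y = 662.0 → σ = 23.5 MPa, n = 28.1
  elm: E = 12.40, α = 5.98, σ_y = 50.50 → σ = 10.0 MPa, n = 5.04
The minimum is low-carbon steel at n = 1.08.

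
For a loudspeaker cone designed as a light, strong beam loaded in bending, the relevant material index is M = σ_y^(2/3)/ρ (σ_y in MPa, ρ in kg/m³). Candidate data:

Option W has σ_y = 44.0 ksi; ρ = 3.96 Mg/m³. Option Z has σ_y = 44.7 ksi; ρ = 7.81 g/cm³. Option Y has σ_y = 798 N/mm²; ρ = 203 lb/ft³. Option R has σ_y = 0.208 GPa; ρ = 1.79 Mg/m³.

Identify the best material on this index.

option Y

After converting to SI:
  option W: σ_y = 303.4 MPa, ρ = 3960 kg/m³
  option Z: σ_y = 308.2 MPa, ρ = 7810 kg/m³
  option Y: σ_y = 798.0 MPa, ρ = 3252 kg/m³
  option R: σ_y = 208.0 MPa, ρ = 1790 kg/m³
  option Y: M = 26.5×10⁻³
  option R: M = 19.6×10⁻³
  option W: M = 11.4×10⁻³
  option Z: M = 5.84×10⁻³
Option Y ranks first.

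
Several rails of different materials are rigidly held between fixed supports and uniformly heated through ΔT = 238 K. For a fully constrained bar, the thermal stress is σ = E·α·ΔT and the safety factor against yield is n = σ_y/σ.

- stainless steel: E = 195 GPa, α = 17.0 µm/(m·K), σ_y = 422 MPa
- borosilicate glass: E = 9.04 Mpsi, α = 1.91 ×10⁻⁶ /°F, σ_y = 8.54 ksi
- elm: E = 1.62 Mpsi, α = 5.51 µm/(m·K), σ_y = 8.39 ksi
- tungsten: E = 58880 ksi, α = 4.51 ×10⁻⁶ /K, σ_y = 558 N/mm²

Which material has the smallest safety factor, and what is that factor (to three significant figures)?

With everything in SI (GPa, ×10⁻⁶/K, MPa):
  stainless steel: E = 195.0, α = 17.0, σ_y = 422.0 → σ = 789 MPa, n = 0.535
  borosilicate glass: E = 62.33, α = 3.44, σ_y = 58.88 → σ = 51.0 MPa, n = 1.15
  elm: E = 11.17, α = 5.51, σ_y = 57.85 → σ = 14.6 MPa, n = 3.95
  tungsten: E = 406.0, α = 4.51, σ_y = 558.0 → σ = 436 MPa, n = 1.28
Smallest n: stainless steel with n = 0.535.

stainless steel, n = 0.535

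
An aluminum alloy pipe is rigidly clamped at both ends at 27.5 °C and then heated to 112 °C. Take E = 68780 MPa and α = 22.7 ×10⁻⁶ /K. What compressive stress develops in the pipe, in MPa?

E = 68780 MPa = 68.78 GPa.
ΔT = 84.50 K. Constrained thermal stress σ = E·α·ΔT = 68.78×10³ MPa × 22.7×10⁻⁶ × 84.50 = 132 MPa (compressive).

132 MPa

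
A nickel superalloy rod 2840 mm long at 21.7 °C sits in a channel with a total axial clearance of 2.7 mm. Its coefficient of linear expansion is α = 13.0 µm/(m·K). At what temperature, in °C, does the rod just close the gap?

α·L₀·ΔT = 2.7 mm ⇒ ΔT = 2.7 / (13.0×10⁻⁶ × 2840.0) = 73.13 K.
T = 21.7 + 73.13 = 94.83 °C.

94.8 °C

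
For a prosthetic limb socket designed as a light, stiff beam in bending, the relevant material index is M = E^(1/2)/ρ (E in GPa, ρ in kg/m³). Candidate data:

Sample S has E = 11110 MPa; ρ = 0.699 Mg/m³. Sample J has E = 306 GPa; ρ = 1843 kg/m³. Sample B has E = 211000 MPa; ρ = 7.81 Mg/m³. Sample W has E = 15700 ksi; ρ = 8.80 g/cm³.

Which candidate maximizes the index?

sample J

Normalizing units and computing the index:
  sample S: E = 11.11 GPa, ρ = 699.0 kg/m³
  sample J: E = 306.0 GPa, ρ = 1843 kg/m³
  sample B: E = 211.0 GPa, ρ = 7810 kg/m³
  sample W: E = 108.2 GPa, ρ = 8800 kg/m³
  sample J: M = 9.49×10⁻³
  sample S: M = 4.77×10⁻³
  sample B: M = 1.86×10⁻³
  sample W: M = 1.18×10⁻³
Sample J ranks first.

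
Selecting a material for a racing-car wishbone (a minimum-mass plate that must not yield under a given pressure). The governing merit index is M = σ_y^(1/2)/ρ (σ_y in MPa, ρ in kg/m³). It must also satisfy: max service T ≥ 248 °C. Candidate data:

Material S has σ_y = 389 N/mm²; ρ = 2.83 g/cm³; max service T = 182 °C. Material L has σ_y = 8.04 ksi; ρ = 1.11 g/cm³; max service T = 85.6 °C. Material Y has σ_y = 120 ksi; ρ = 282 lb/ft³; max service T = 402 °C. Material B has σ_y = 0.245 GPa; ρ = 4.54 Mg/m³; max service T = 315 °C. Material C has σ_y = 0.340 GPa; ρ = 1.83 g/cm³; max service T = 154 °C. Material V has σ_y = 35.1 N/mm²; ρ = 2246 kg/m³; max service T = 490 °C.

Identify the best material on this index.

Screen on constraints: max service T ≥ 248 °C. Survivors: material Y, material B, material V.
In SI units:
  material Y: σ_y = 827.4 MPa, ρ = 4517 kg/m³
  material B: σ_y = 245.0 MPa, ρ = 4540 kg/m³
  material V: σ_y = 35.10 MPa, ρ = 2246 kg/m³
  material Y: M = 6.37×10⁻³
  material B: M = 3.45×10⁻³
  material V: M = 2.64×10⁻³
The maximum is for material Y.

material Y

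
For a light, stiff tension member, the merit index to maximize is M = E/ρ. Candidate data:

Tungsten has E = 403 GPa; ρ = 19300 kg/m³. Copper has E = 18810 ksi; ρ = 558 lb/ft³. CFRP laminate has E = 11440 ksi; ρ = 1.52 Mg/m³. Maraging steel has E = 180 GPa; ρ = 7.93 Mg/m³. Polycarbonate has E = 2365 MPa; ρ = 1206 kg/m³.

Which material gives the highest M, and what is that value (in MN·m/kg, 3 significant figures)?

In SI units:
  tungsten: E = 403.0 GPa, ρ = 19300 kg/m³
  copper: E = 129.7 GPa, ρ = 8938 kg/m³
  CFRP laminate: E = 78.88 GPa, ρ = 1520 kg/m³
  maraging steel: E = 180.0 GPa, ρ = 7930 kg/m³
  polycarbonate: E = 2.365 GPa, ρ = 1206 kg/m³
  CFRP laminate: M = 51.9 MN·m/kg
  maraging steel: M = 22.7 MN·m/kg
  tungsten: M = 20.9 MN·m/kg
  copper: M = 14.5 MN·m/kg
  polycarbonate: M = 1.96 MN·m/kg
CFRP laminate has the largest M.

CFRP laminate, M = 51.9 MN·m/kg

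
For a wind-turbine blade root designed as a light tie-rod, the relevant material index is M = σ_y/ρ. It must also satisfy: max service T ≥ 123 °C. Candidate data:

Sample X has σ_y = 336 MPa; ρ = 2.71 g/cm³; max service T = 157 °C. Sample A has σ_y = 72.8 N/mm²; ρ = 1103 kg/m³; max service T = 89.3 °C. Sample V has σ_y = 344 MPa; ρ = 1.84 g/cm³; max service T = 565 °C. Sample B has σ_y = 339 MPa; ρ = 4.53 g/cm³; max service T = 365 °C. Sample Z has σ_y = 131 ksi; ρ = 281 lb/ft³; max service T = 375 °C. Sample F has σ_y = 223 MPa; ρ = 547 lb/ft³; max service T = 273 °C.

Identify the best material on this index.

sample Z

Screen on constraints: max service T ≥ 123 °C. Survivors: sample X, sample V, sample B, sample Z, sample F.
In SI units:
  sample X: σ_y = 336.0 MPa, ρ = 2710 kg/m³
  sample V: σ_y = 344.0 MPa, ρ = 1840 kg/m³
  sample B: σ_y = 339.0 MPa, ρ = 4530 kg/m³
  sample Z: σ_y = 903.2 MPa, ρ = 4501 kg/m³
  sample F: σ_y = 223.0 MPa, ρ = 8762 kg/m³
  sample Z: M = 201 kN·m/kg
  sample V: M = 187 kN·m/kg
  sample X: M = 124 kN·m/kg
  sample B: M = 74.8 kN·m/kg
  sample F: M = 25.5 kN·m/kg
The maximum is for sample Z.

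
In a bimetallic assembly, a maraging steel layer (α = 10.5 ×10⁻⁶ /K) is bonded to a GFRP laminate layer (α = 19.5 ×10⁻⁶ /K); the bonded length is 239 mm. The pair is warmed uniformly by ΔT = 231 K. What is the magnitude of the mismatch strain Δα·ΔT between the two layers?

2.08×10⁻³

Δα = |10.5 − 19.5|×10⁻⁶/K = 9.00×10⁻⁶/K.
Mismatch strain = Δα·ΔT = 9.00×10⁻⁶ × 231.0 = 2.08×10⁻³.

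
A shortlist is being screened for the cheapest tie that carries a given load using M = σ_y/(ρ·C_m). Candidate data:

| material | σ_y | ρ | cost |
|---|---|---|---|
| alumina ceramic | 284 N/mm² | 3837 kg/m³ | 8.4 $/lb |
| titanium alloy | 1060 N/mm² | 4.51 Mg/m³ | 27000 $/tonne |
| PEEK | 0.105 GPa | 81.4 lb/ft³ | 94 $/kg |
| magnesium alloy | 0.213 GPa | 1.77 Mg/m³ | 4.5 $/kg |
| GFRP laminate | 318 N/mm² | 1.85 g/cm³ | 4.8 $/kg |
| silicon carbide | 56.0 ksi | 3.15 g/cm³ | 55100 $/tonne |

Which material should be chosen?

After converting to SI:
  alumina ceramic: σ_y = 284.0 MPa, ρ = 3837 kg/m³, cost = 18.52 $/kg
  titanium alloy: σ_y = 1060 MPa, ρ = 4510 kg/m³, cost = 27.00 $/kg
  PEEK: σ_y = 105.0 MPa, ρ = 1304 kg/m³, cost = 94.00 $/kg
  magnesium alloy: σ_y = 213.0 MPa, ρ = 1770 kg/m³, cost = 4.500 $/kg
  GFRP laminate: σ_y = 318.0 MPa, ρ = 1850 kg/m³, cost = 4.800 $/kg
  silicon carbide: σ_y = 386.1 MPa, ρ = 3150 kg/m³, cost = 55.10 $/kg
  GFRP laminate: M = 35.8 kN·m per $
  magnesium alloy: M = 26.7 kN·m per $
  titanium alloy: M = 8.70 kN·m per $
  alumina ceramic: M = 4.00 kN·m per $
  silicon carbide: M = 2.22 kN·m per $
  PEEK: M = 0.857 kN·m per $
Highest index: GFRP laminate.

GFRP laminate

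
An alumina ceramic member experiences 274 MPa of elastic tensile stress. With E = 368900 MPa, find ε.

E = 368900 MPa = 368.9 GPa = 368900 MPa.
ε = σ/E = 274 / 368900 = 7.43×10⁻⁴.

7.43×10⁻⁴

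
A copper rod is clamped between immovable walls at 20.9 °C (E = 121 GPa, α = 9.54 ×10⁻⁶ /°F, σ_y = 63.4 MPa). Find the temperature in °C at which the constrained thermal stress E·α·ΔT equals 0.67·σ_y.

41.3 °C

α = 9.54×10⁻⁶/°F × 9/5 = 17.2×10⁻⁶/K.
E·α·ΔT = 42.48 MPa ⇒ ΔT = 42.48 / (121.0×10³ × 17.2×10⁻⁶) = 20.44 K.
T = 20.9 + 20.44 = 41.34 °C.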